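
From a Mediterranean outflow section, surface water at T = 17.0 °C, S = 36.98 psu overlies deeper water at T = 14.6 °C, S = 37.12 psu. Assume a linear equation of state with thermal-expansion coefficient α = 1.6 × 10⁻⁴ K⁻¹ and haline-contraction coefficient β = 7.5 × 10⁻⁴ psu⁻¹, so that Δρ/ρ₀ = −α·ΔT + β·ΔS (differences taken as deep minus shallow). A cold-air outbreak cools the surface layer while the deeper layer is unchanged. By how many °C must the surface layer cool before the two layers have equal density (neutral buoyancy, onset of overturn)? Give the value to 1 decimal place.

Neutral buoyancy requires Δρ = 0, i.e. −α(T_deep − T_surf′) + β(S_deep − S_surf) = 0.
T_surf′ = T_deep − (β/α)·ΔS = 14.6 − (7.5 × 10⁻⁴/1.6 × 10⁻⁴)·(+0.14) = 13.944 °C.
Cooling required: 17.0 − (13.944) = 3.056 °C.

3.1 °C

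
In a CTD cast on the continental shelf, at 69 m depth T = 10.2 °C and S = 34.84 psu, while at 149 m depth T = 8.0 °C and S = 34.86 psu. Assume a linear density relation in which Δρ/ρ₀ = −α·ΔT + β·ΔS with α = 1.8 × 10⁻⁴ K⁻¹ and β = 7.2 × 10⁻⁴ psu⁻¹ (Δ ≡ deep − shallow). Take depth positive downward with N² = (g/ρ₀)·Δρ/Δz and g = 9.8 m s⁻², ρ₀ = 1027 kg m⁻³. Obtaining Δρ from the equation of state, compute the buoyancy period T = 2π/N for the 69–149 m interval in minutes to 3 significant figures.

ΔT = -2.2 K, ΔS = +0.02 psu (deep − shallow).
Δρ/ρ₀ = −αΔT + βΔS = 3.96 × 10⁻⁴ + 1.44 × 10⁻⁵ = 4.104 × 10⁻⁴, so Δρ ≈ 0.4215 kg m⁻³.
N² = (g/ρ₀)·Δρ/Δz = g·(Δρ/ρ₀)/Δz = 9.8 × 4.104 × 10⁻⁴ / 80 = 5.0274 × 10⁻⁵ s⁻².
N = √(5.0274 × 10⁻⁵) = 7.0904 × 10⁻³ rad s⁻¹ → T = 2π/N = 886.15 s = 14.769 min ≈ 14.8 min.

14.8 min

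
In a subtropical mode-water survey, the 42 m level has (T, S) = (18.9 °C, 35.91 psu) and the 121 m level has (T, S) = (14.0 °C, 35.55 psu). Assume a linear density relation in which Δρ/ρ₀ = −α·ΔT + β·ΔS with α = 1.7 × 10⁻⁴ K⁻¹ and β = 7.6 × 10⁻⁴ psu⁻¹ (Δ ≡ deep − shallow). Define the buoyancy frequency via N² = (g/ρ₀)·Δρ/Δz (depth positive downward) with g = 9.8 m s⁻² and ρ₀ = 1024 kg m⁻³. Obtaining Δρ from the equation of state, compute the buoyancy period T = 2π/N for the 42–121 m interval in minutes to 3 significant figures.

12.6 min

ΔT = -4.9 K, ΔS = -0.36 psu (deep − shallow).
Δρ/ρ₀ = −αΔT + βΔS = 8.33 × 10⁻⁴ − 2.736 × 10⁻⁴ = 5.594 × 10⁻⁴, so Δρ ≈ 0.5728 kg m⁻³.
N² = (g/ρ₀)·Δρ/Δz = g·(Δρ/ρ₀)/Δz = 9.8 × 5.594 × 10⁻⁴ / 79 = 6.9394 × 10⁻⁵ s⁻².
N = √(6.9394 × 10⁻⁵) = 8.3303 × 10⁻³ rad s⁻¹ → T = 2π/N = 754.26 s = 12.571 min ≈ 12.6 min.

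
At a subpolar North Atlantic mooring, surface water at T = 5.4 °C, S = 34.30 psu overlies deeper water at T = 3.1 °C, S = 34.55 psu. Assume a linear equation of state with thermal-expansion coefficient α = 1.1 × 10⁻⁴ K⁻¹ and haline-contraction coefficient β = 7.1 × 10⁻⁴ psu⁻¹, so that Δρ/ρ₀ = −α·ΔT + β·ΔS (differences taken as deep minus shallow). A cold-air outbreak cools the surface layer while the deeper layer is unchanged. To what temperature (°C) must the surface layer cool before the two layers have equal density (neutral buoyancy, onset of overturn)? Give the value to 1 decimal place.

1.5 °C

Neutral buoyancy requires Δρ = 0, i.e. −α(T_deep − T_surf′) + β(S_deep − S_surf) = 0.
T_surf′ = T_deep − (β/α)·ΔS = 3.1 − (7.1 × 10⁻⁴/1.1 × 10⁻⁴)·(+0.25) = 1.486 °C.
Cooling required: 5.4 − (1.486) = 3.914 °C.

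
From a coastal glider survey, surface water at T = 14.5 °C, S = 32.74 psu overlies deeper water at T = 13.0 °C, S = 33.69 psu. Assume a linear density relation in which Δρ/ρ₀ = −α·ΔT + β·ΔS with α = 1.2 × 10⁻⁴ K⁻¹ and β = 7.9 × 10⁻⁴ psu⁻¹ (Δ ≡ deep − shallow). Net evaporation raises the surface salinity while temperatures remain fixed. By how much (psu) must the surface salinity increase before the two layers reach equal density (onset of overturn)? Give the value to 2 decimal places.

Neutral buoyancy requires −α(T_deep − T_surf) + β(S_deep − S_surf′) = 0.
S_surf′ = S_deep − (α/β)·ΔT = 33.69 − (1.2 × 10⁻⁴/7.9 × 10⁻⁴)·(-1.5) = 33.9178 psu.
Increase required: 33.9178 − 32.74 = 1.1778 psu.

1.18 psu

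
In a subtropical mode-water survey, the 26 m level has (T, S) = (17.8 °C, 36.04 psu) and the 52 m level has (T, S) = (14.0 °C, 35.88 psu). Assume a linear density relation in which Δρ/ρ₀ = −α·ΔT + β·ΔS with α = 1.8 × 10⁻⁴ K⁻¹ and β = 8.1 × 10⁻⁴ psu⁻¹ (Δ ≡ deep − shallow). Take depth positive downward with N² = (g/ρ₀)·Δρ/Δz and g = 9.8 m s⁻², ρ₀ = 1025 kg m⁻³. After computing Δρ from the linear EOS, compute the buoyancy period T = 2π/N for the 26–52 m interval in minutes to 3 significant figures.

ΔT = -3.8 K, ΔS = -0.16 psu (deep − shallow).
Δρ/ρ₀ = −αΔT + βΔS = 6.84 × 10⁻⁴ − 1.296 × 10⁻⁴ = 5.544 × 10⁻⁴, so Δρ ≈ 0.5683 kg m⁻³.
N² = (g/ρ₀)·Δρ/Δz = g·(Δρ/ρ₀)/Δz = 9.8 × 5.544 × 10⁻⁴ / 26 = 2.0897 × 10⁻⁴ s⁻².
N = √(2.0897 × 10⁻⁴) = 0.014456 rad s⁻¹ → T = 2π/N = 434.64 s = 7.2440 min ≈ 7.24 min.

7.24 min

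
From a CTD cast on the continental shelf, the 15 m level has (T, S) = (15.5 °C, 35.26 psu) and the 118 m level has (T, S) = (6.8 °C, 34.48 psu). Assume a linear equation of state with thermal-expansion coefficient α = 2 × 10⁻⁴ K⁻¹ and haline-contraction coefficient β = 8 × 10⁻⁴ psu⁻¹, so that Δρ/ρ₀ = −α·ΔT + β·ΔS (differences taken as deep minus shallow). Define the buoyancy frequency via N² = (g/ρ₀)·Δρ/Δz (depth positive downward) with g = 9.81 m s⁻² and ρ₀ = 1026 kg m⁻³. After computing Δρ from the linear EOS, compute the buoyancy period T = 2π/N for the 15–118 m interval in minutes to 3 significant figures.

10.2 min

ΔT = -8.7 K, ΔS = -0.78 psu (deep − shallow).
Δρ/ρ₀ = −αΔT + βΔS = 1.74 × 10⁻³ − 6.24 × 10⁻⁴ = 1.116 × 10⁻³, so Δρ ≈ 1.145 kg m⁻³.
N² = (g/ρ₀)·Δρ/Δz = g·(Δρ/ρ₀)/Δz = 9.81 × 1.116 × 10⁻³ / 103 = 1.0629 × 10⁻⁴ s⁻².
N = √(1.0629 × 10⁻⁴) = 0.010310 rad s⁻¹ → T = 2π/N = 609.43 s = 10.157 min ≈ 10.2 min.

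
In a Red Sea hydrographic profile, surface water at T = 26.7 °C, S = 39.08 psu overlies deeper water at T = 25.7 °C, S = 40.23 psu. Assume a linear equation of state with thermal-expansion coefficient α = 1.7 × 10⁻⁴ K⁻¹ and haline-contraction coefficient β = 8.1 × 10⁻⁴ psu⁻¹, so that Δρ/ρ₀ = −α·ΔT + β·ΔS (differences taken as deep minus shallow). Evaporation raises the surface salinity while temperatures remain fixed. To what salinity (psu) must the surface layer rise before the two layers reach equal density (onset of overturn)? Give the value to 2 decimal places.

Neutral buoyancy requires −α(T_deep − T_surf) + β(S_deep − S_surf′) = 0.
S_surf′ = S_deep − (α/β)·ΔT = 40.23 − (1.7 × 10⁻⁴/8.1 × 10⁻⁴)·(-1.0) = 40.4399 psu.
Increase required: 40.4399 − 39.08 = 1.3599 psu.

40.44 psu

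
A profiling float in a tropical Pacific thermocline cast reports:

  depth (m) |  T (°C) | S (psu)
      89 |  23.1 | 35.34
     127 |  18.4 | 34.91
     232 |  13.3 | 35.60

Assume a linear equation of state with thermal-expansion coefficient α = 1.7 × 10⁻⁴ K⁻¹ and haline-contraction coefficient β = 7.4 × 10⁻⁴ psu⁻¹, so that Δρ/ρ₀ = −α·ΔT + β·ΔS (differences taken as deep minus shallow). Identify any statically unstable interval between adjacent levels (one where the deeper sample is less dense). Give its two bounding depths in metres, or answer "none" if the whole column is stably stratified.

none

Evaluate Δρ/ρ₀ = −αΔT + βΔS across each adjacent pair:
  89–127 m: −αΔT+βΔS = −(1.7 × 10⁻⁴)(-4.7)+(7.4 × 10⁻⁴)(-0.43) = 4.8 × 10⁻⁴ → stable
  127–232 m: −αΔT+βΔS = −(1.7 × 10⁻⁴)(-5.1)+(7.4 × 10⁻⁴)(+0.69) = 1.4 × 10⁻³ → stable
Every interval has Δρ > 0: the column is stably stratified throughout.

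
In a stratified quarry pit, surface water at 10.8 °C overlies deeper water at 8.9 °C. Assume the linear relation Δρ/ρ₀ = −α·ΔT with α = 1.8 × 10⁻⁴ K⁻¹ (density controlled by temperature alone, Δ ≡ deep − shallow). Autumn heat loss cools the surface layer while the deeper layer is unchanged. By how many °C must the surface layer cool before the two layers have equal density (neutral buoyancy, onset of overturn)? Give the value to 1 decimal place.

1.9 °C

With temperature the only control, equal density requires T_surf′ = T_deep.
T_surf′ = 8.9 °C.
Cooling required: 10.8 − 8.9 = 1.9 °C.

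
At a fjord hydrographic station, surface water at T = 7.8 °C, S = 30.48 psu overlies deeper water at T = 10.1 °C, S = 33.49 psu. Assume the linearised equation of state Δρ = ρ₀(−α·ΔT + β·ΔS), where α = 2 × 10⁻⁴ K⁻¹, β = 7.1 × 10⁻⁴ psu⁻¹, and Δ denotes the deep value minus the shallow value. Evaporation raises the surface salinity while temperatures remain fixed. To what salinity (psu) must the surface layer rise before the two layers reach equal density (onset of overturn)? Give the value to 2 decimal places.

32.84 psu

Neutral buoyancy requires −α(T_deep − T_surf) + β(S_deep − S_surf′) = 0.
S_surf′ = S_deep − (α/β)·ΔT = 33.49 − (2 × 10⁻⁴/7.1 × 10⁻⁴)·(+2.3) = 32.8421 psu.
Increase required: 32.8421 − 30.48 = 2.3621 psu.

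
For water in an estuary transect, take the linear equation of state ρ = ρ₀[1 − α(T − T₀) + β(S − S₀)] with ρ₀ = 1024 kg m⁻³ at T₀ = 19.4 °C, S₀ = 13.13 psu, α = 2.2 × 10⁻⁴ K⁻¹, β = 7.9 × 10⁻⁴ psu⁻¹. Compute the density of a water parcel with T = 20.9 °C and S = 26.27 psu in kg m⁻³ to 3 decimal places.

T − T₀ = +1.5 K, S − S₀ = +13.14 psu.
Bracket = 1 − α·(+1.5) + β·(+13.14) = 1 + (0.0100506) = 1.0100506.
ρ = 1024 × 1.0100506 = 1034.292 kg m⁻³.

1034.292 kg m⁻³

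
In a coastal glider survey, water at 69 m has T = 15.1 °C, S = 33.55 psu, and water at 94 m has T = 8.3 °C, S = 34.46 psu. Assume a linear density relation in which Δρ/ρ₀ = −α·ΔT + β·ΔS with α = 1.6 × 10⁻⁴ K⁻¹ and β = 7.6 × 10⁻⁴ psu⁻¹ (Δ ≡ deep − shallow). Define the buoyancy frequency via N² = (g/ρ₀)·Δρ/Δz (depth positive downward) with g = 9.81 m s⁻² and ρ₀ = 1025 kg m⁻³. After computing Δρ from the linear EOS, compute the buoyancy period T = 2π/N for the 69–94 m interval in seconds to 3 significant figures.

ΔT = -6.8 K, ΔS = +0.91 psu (deep − shallow).
Δρ/ρ₀ = −αΔT + βΔS = 1.088 × 10⁻³ + 6.916 × 10⁻⁴ = 1.7796 × 10⁻³, so Δρ ≈ 1.824 kg m⁻³.
N² = (g/ρ₀)·Δρ/Δz = g·(Δρ/ρ₀)/Δz = 9.81 × 1.7796 × 10⁻³ / 25 = 6.9832 × 10⁻⁴ s⁻².
N = √(6.9832 × 10⁻⁴) = 0.026426 rad s⁻¹ → T = 2π/N = 237.77 s ≈ 238 s.

238 s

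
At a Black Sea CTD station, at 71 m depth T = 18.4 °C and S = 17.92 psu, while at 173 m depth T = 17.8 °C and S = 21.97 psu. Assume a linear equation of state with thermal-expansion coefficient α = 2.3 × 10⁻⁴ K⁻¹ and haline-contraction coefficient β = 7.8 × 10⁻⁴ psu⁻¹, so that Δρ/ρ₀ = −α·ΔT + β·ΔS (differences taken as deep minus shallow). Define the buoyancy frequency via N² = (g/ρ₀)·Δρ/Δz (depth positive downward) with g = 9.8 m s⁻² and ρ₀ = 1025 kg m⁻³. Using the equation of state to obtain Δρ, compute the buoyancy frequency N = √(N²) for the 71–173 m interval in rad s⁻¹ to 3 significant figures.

ΔT = -0.6 K, ΔS = +4.05 psu (deep − shallow).
Δρ/ρ₀ = −αΔT + βΔS = 1.38 × 10⁻⁴ + 3.159 × 10⁻³ = 3.297 × 10⁻³, so Δρ ≈ 3.379 kg m⁻³.
N² = (g/ρ₀)·Δρ/Δz = g·(Δρ/ρ₀)/Δz = 9.8 × 3.297 × 10⁻³ / 102 = 3.1677 × 10⁻⁴ s⁻².
N = √(3.1677 × 10⁻⁴) = 0.017798 rad s⁻¹ ≈ 0.0178 rad s⁻¹.

0.0178 rad s⁻¹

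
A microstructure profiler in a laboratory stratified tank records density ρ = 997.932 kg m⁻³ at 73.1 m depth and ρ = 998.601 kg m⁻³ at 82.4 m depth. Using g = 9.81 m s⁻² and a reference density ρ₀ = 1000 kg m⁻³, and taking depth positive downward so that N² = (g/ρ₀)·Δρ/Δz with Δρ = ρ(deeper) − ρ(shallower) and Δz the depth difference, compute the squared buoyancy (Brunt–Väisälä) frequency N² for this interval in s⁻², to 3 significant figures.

Δρ = 998.601 − 997.932 = 0.669 kg m⁻³ over Δz = 82.4 − 73.1 = 9.3 m.
N² = (9.81/1000) × (0.669/9.3) = 7.0569 × 10⁻⁴ s⁻² ≈ 7.06 × 10⁻⁴ s⁻².

7.06 × 10⁻⁴ s⁻²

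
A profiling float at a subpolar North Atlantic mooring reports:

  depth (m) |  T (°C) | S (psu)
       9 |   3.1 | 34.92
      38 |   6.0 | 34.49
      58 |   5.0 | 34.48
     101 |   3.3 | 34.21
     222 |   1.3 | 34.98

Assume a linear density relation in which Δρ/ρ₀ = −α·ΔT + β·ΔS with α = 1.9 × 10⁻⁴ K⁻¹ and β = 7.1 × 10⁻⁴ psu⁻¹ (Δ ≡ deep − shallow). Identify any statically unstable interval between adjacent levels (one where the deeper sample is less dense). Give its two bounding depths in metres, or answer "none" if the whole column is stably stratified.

Evaluate Δρ/ρ₀ = −αΔT + βΔS across each adjacent pair:
  9–38 m: −αΔT+βΔS = −(1.9 × 10⁻⁴)(+2.9)+(7.1 × 10⁻⁴)(-0.43) = -8.6 × 10⁻⁴ → UNSTABLE
  38–58 m: −αΔT+βΔS = −(1.9 × 10⁻⁴)(-1.0)+(7.1 × 10⁻⁴)(-0.01) = 1.8 × 10⁻⁴ → stable
  58–101 m: −αΔT+βΔS = −(1.9 × 10⁻⁴)(-1.7)+(7.1 × 10⁻⁴)(-0.27) = 1.3 × 10⁻⁴ → stable
  101–222 m: −αΔT+βΔS = −(1.9 × 10⁻⁴)(-2.0)+(7.1 × 10⁻⁴)(+0.77) = 9.3 × 10⁻⁴ → stable
The 9–38 m interval has Δρ < 0: lighter water underlies denser water.

9–38 m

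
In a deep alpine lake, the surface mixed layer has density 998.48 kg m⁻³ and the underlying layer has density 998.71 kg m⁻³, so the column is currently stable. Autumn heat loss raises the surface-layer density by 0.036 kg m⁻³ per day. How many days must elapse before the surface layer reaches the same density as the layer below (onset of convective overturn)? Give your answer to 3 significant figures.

6.39 days

Density deficit of the surface layer: 998.71 − 998.48 = 0.23 kg m⁻³.
Required change = 0.23 / 0.036 = 6.39 days.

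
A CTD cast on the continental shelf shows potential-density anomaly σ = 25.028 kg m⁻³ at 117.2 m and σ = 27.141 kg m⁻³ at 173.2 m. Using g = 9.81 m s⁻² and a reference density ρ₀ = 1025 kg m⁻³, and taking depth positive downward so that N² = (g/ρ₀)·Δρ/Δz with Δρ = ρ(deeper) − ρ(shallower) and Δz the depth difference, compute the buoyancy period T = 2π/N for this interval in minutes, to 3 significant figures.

5.51 min

Δρ = 1027.141 − 1025.028 = 2.113 kg m⁻³ over Δz = 173.2 − 117.2 = 56 m.
N² = (9.81/1025) × (2.113/56) = 3.6112 × 10⁻⁴ s⁻².
N = √(3.6112 × 10⁻⁴) = 0.019003 rad s⁻¹, so T = 2π/N = 330.64 s = 5.5107 min ≈ 5.51 min.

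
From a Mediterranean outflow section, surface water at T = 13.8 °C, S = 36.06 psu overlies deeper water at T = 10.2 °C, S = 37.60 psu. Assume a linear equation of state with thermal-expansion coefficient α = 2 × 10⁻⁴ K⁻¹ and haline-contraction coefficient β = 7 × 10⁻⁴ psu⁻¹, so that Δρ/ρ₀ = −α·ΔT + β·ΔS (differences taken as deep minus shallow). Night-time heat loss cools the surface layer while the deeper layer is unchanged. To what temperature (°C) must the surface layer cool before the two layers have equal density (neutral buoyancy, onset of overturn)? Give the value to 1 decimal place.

Neutral buoyancy requires Δρ = 0, i.e. −α(T_deep − T_surf′) + β(S_deep − S_surf) = 0.
T_surf′ = T_deep − (β/α)·ΔS = 10.2 − (7 × 10⁻⁴/2 × 10⁻⁴)·(+1.54) = 4.810 °C.
Cooling required: 13.8 − (4.810) = 8.990 °C.

4.8 °C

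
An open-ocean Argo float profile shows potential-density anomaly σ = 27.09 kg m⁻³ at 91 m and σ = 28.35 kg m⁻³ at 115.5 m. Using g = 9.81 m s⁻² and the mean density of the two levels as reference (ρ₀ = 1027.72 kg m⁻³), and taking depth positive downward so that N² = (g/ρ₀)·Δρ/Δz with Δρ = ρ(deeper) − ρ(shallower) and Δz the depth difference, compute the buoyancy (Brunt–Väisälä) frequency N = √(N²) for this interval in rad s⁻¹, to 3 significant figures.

0.0222 rad s⁻¹

Δρ = 1028.35 − 1027.09 = 1.26 kg m⁻³ over Δz = 115.5 − 91 = 24.5 m.
N² = (9.81/1027.72) × (1.26/24.5) = 4.9091 × 10⁻⁴ s⁻².
N = √(4.9091 × 10⁻⁴) = 0.022156 rad s⁻¹ ≈ 0.0222 rad s⁻¹.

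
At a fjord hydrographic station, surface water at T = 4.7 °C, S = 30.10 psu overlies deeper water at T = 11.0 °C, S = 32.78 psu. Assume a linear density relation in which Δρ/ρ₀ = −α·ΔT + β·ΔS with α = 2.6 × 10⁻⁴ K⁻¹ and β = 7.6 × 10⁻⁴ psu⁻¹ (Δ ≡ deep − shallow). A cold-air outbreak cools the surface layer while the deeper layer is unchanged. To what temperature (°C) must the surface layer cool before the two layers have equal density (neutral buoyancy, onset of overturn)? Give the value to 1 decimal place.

Neutral buoyancy requires Δρ = 0, i.e. −α(T_deep − T_surf′) + β(S_deep − S_surf) = 0.
T_surf′ = T_deep − (β/α)·ΔS = 11.0 − (7.6 × 10⁻⁴/2.6 × 10⁻⁴)·(+2.68) = 3.166 °C.
Cooling required: 4.7 − (3.166) = 1.534 °C.

3.2 °C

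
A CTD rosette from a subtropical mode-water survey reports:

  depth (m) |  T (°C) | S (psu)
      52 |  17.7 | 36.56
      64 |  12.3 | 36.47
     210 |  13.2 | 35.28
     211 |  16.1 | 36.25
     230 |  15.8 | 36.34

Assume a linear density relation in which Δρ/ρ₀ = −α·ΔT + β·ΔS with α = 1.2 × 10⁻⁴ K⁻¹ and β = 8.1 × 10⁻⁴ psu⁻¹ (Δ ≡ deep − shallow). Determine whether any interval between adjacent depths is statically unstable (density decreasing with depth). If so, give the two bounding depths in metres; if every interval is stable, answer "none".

64–210 m

Evaluate Δρ/ρ₀ = −αΔT + βΔS across each adjacent pair:
  52–64 m: −αΔT+βΔS = −(1.2 × 10⁻⁴)(-5.4)+(8.1 × 10⁻⁴)(-0.09) = 5.8 × 10⁻⁴ → stable
  64–210 m: −αΔT+βΔS = −(1.2 × 10⁻⁴)(+0.9)+(8.1 × 10⁻⁴)(-1.19) = -1.1 × 10⁻³ → UNSTABLE
  210–211 m: −αΔT+βΔS = −(1.2 × 10⁻⁴)(+2.9)+(8.1 × 10⁻⁴)(+0.97) = 4.4 × 10⁻⁴ → stable
  211–230 m: −αΔT+βΔS = −(1.2 × 10⁻⁴)(-0.3)+(8.1 × 10⁻⁴)(+0.09) = 1.1 × 10⁻⁴ → stable
The 64–210 m interval has Δρ < 0: lighter water underlies denser water.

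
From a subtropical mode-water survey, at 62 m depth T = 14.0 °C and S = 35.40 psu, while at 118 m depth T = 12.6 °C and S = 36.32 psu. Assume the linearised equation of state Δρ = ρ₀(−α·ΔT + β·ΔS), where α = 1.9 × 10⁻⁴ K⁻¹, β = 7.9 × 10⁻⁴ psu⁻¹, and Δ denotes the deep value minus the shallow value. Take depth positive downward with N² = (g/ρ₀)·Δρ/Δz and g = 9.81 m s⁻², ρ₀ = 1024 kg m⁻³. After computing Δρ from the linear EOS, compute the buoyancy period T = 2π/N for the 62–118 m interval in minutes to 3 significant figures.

7.94 min

ΔT = -1.4 K, ΔS = +0.92 psu (deep − shallow).
Δρ/ρ₀ = −αΔT + βΔS = 2.66 × 10⁻⁴ + 7.268 × 10⁻⁴ = 9.928 × 10⁻⁴, so Δρ ≈ 1.017 kg m⁻³.
N² = (g/ρ₀)·Δρ/Δz = g·(Δρ/ρ₀)/Δz = 9.81 × 9.928 × 10⁻⁴ / 56 = 1.7392 × 10⁻⁴ s⁻².
N = √(1.7392 × 10⁻⁴) = 0.013188 rad s⁻¹ → T = 2π/N = 476.43 s = 7.9405 min ≈ 7.94 min.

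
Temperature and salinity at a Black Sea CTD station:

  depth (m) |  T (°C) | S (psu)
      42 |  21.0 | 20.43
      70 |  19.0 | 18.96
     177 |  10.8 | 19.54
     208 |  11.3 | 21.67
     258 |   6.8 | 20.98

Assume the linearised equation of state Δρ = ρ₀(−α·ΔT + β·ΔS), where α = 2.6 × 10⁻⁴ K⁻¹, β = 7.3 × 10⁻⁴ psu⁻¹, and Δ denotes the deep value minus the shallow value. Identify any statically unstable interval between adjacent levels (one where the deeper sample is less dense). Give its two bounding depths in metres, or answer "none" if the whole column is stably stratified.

42–70 m

Evaluate Δρ/ρ₀ = −αΔT + βΔS across each adjacent pair:
  42–70 m: −αΔT+βΔS = −(2.6 × 10⁻⁴)(-2.0)+(7.3 × 10⁻⁴)(-1.47) = -5.5 × 10⁻⁴ → UNSTABLE
  70–177 m: −αΔT+βΔS = −(2.6 × 10⁻⁴)(-8.2)+(7.3 × 10⁻⁴)(+0.58) = 2.6 × 10⁻³ → stable
  177–208 m: −αΔT+βΔS = −(2.6 × 10⁻⁴)(+0.5)+(7.3 × 10⁻⁴)(+2.13) = 1.4 × 10⁻³ → stable
  208–258 m: −αΔT+βΔS = −(2.6 × 10⁻⁴)(-4.5)+(7.3 × 10⁻⁴)(-0.69) = 6.7 × 10⁻⁴ → stable
The 42–70 m interval has Δρ < 0: lighter water underlies denser water.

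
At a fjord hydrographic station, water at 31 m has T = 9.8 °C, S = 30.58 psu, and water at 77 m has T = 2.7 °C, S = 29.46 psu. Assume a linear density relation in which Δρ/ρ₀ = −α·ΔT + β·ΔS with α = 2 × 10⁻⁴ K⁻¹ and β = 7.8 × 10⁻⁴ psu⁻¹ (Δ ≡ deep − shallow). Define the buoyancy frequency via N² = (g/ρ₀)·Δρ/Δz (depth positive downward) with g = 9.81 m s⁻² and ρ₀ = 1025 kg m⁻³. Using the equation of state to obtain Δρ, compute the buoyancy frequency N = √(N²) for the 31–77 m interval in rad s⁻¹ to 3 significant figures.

0.0108 rad s⁻¹

ΔT = -7.1 K, ΔS = -1.12 psu (deep − shallow).
Δρ/ρ₀ = −αΔT + βΔS = 1.42 × 10⁻³ − 8.736 × 10⁻⁴ = 5.464 × 10⁻⁴, so Δρ ≈ 0.5601 kg m⁻³.
N² = (g/ρ₀)·Δρ/Δz = g·(Δρ/ρ₀)/Δz = 9.81 × 5.464 × 10⁻⁴ / 46 = 1.1653 × 10⁻⁴ s⁻².
N = √(1.1653 × 10⁻⁴) = 0.010795 rad s⁻¹ ≈ 0.0108 rad s⁻¹.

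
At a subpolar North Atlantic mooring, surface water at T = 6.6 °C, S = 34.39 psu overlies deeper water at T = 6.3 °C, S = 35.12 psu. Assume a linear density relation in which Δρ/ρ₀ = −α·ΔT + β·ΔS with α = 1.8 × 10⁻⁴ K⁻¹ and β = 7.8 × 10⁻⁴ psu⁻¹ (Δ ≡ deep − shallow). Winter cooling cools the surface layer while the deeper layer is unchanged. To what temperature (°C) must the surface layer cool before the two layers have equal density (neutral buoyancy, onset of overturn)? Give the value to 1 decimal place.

3.1 °C

Neutral buoyancy requires Δρ = 0, i.e. −α(T_deep − T_surf′) + β(S_deep − S_surf) = 0.
T_surf′ = T_deep − (β/α)·ΔS = 6.3 − (7.8 × 10⁻⁴/1.8 × 10⁻⁴)·(+0.73) = 3.137 °C.
Cooling required: 6.6 − (3.137) = 3.463 °C.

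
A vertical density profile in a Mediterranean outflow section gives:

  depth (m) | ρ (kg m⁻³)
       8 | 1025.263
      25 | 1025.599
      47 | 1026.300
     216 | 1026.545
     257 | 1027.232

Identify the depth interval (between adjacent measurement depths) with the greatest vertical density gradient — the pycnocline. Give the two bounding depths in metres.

25–47 m

Compute the density gradient over each adjacent pair:
  8–25 m: Δρ/Δz = 0.336/17 = 0.020 kg m⁻⁴
  25–47 m: Δρ/Δz = 0.701/22 = 0.032 kg m⁻⁴
  47–216 m: Δρ/Δz = 0.245/169 = 1.4 × 10⁻³ kg m⁻⁴
  216–257 m: Δρ/Δz = 0.687/41 = 0.017 kg m⁻⁴
The largest gradient is in the 25–47 m interval — the pycnocline.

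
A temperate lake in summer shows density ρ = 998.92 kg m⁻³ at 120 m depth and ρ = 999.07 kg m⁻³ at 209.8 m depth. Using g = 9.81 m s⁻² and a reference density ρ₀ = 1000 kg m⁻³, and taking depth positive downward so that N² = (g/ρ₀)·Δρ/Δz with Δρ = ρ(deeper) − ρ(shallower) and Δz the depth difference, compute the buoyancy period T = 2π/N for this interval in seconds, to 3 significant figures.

Δρ = 999.07 − 998.92 = 0.15 kg m⁻³ over Δz = 209.8 − 120 = 89.8 m.
N² = (9.81/1000) × (0.15/89.8) = 1.6386 × 10⁻⁵ s⁻².
N = √(1.6386 × 10⁻⁵) = 4.0480 × 10⁻³ rad s⁻¹, so T = 2π/N = 1.5522 × 10³ s ≈ 1.55 × 10³ s.
N² > 0, so the interval is statically stable.

1.55 × 10³ s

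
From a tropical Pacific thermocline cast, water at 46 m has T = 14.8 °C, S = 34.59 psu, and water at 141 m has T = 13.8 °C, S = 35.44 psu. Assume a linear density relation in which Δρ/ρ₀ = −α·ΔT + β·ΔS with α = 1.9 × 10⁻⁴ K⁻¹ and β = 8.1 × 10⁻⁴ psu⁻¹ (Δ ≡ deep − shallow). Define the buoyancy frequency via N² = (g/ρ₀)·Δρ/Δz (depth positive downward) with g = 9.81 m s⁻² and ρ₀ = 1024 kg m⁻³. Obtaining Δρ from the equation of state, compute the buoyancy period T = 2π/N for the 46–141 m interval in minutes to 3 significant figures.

ΔT = -1.0 K, ΔS = +0.85 psu (deep − shallow).
Δρ/ρ₀ = −αΔT + βΔS = 1.90 × 10⁻⁴ + 6.885 × 10⁻⁴ = 8.785 × 10⁻⁴, so Δρ ≈ 0.8996 kg m⁻³.
N² = (g/ρ₀)·Δρ/Δz = g·(Δρ/ρ₀)/Δz = 9.81 × 8.785 × 10⁻⁴ / 95 = 9.0717 × 10⁻⁵ s⁻².
N = √(9.0717 × 10⁻⁵) = 9.5245 × 10⁻³ rad s⁻¹ → T = 2π/N = 659.69 s = 10.995 min ≈ 11.0 min.

11.0 min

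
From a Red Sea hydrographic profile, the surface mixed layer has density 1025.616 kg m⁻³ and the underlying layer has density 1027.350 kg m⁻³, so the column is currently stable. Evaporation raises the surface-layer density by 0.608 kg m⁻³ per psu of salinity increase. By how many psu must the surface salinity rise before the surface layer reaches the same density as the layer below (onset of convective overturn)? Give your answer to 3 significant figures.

2.85 psu

Density deficit of the surface layer: 1027.350 − 1025.616 = 1.734 kg m⁻³.
Required change = 1.734 / 0.608 = 2.85 psu.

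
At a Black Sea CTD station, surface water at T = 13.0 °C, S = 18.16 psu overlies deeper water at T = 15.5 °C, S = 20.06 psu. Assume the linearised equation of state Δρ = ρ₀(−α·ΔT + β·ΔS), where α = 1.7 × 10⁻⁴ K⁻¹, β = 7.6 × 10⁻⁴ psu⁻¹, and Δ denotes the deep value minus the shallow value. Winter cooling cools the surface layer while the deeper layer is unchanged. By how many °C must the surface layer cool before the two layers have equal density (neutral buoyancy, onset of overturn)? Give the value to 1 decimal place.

6.0 °C

Neutral buoyancy requires Δρ = 0, i.e. −α(T_deep − T_surf′) + β(S_deep − S_surf) = 0.
T_surf′ = T_deep − (β/α)·ΔS = 15.5 − (7.6 × 10⁻⁴/1.7 × 10⁻⁴)·(+1.90) = 7.006 °C.
Cooling required: 13.0 − (7.006) = 5.994 °C.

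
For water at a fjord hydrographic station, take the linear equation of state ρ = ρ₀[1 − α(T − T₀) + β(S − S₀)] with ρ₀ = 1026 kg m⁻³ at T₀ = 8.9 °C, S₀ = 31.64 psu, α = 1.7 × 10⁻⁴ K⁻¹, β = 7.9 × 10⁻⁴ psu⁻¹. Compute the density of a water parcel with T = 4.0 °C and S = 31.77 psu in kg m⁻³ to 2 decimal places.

1026.96 kg m⁻³

T − T₀ = -4.9 K, S − S₀ = +0.13 psu.
Bracket = 1 − α·(-4.9) + β·(+0.13) = 1 + (9.357 × 10⁻⁴) = 1.0009357.
ρ = 1026 × 1.0009357 = 1026.96 kg m⁻³.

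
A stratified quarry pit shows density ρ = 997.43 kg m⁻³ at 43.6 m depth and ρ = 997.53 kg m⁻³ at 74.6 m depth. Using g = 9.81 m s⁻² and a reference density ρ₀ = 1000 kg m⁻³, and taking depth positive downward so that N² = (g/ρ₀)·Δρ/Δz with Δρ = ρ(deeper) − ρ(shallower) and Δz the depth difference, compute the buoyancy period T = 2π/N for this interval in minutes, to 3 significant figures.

18.6 min

Δρ = 997.53 − 997.43 = 0.10 kg m⁻³ over Δz = 74.6 − 43.6 = 31 m.
N² = (9.81/1000) × (0.10/31) = 3.1645 × 10⁻⁵ s⁻².
N = √(3.1645 × 10⁻⁵) = 5.6254 × 10⁻³ rad s⁻¹, so T = 2π/N = 1.1169 × 10³ s = 18.615 min ≈ 18.6 min.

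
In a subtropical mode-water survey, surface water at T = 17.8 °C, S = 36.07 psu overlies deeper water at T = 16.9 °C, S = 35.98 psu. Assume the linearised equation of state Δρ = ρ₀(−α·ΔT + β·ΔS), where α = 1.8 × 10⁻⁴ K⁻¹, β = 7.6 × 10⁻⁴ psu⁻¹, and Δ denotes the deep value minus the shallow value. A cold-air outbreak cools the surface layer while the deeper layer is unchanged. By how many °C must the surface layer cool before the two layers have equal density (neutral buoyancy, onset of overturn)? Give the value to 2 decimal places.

0.52 °C

Neutral buoyancy requires Δρ = 0, i.e. −α(T_deep − T_surf′) + β(S_deep − S_surf) = 0.
T_surf′ = T_deep − (β/α)·ΔS = 16.9 − (7.6 × 10⁻⁴/1.8 × 10⁻⁴)·(-0.09) = 17.2800 °C.
Cooling required: 17.8 − (17.2800) = 0.5200 °C.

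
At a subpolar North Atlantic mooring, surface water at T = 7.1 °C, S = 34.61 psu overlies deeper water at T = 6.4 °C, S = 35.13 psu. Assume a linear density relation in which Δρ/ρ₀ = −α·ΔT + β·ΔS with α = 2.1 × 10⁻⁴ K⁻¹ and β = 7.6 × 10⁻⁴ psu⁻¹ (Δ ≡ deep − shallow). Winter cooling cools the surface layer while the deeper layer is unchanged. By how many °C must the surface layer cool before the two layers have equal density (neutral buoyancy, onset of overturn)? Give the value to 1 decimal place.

2.6 °C

Neutral buoyancy requires Δρ = 0, i.e. −α(T_deep − T_surf′) + β(S_deep − S_surf) = 0.
T_surf′ = T_deep − (β/α)·ΔS = 6.4 − (7.6 × 10⁻⁴/2.1 × 10⁻⁴)·(+0.52) = 4.518 °C.
Cooling required: 7.1 − (4.518) = 2.582 °C.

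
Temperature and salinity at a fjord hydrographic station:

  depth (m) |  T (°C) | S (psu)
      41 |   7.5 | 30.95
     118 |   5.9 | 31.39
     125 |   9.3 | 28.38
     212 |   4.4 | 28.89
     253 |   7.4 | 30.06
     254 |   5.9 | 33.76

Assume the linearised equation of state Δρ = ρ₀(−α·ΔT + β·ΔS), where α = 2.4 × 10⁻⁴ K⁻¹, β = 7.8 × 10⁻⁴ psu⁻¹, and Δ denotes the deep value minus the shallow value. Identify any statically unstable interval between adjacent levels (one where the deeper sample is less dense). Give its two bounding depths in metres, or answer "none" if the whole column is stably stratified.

Evaluate Δρ/ρ₀ = −αΔT + βΔS across each adjacent pair:
  41–118 m: −αΔT+βΔS = −(2.4 × 10⁻⁴)(-1.6)+(7.8 × 10⁻⁴)(+0.44) = 7.3 × 10⁻⁴ → stable
  118–125 m: −αΔT+βΔS = −(2.4 × 10⁻⁴)(+3.4)+(7.8 × 10⁻⁴)(-3.01) = -3.2 × 10⁻³ → UNSTABLE
  125–212 m: −αΔT+βΔS = −(2.4 × 10⁻⁴)(-4.9)+(7.8 × 10⁻⁴)(+0.51) = 1.6 × 10⁻³ → stable
  212–253 m: −αΔT+βΔS = −(2.4 × 10⁻⁴)(+3.0)+(7.8 × 10⁻⁴)(+1.17) = 1.9 × 10⁻⁴ → stable
  253–254 m: −αΔT+βΔS = −(2.4 × 10⁻⁴)(-1.5)+(7.8 × 10⁻⁴)(+3.70) = 3.2 × 10⁻³ → stable
The 118–125 m interval has Δρ < 0: lighter water underlies denser water.

118–125 m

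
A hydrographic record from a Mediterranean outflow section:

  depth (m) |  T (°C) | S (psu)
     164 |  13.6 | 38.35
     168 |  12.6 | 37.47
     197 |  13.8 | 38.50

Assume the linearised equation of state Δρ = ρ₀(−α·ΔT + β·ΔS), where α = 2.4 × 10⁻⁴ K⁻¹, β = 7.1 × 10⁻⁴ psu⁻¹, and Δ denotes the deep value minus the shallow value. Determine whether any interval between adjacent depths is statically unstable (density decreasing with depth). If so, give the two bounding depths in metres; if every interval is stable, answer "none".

Evaluate Δρ/ρ₀ = −αΔT + βΔS across each adjacent pair:
  164–168 m: −αΔT+βΔS = −(2.4 × 10⁻⁴)(-1.0)+(7.1 × 10⁻⁴)(-0.88) = -3.8 × 10⁻⁴ → UNSTABLE
  168–197 m: −αΔT+βΔS = −(2.4 × 10⁻⁴)(+1.2)+(7.1 × 10⁻⁴)(+1.03) = 4.4 × 10⁻⁴ → stable
The 164–168 m interval has Δρ < 0: lighter water underlies denser water.

164–168 m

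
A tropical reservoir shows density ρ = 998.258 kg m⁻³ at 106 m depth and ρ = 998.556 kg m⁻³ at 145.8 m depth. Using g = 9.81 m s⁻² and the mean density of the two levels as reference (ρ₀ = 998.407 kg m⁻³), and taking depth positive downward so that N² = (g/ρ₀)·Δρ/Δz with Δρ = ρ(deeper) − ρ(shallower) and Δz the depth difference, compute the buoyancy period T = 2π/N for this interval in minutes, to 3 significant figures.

12.2 min

Δρ = 998.556 − 998.258 = 0.298 kg m⁻³ over Δz = 145.8 − 106 = 39.8 m.
N² = (9.81/998.407) × (0.298/39.8) = 7.3569 × 10⁻⁵ s⁻².
N = √(7.3569 × 10⁻⁵) = 8.5772 × 10⁻³ rad s⁻¹, so T = 2π/N = 732.55 s = 12.209 min ≈ 12.2 min.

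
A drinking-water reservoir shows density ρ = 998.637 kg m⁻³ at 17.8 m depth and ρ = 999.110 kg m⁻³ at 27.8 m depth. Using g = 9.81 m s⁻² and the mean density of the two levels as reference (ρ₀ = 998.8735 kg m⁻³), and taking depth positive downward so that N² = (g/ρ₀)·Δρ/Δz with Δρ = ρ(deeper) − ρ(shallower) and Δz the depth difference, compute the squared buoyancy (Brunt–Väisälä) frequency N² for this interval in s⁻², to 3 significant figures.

Δρ = 999.110 − 998.637 = 0.473 kg m⁻³ over Δz = 27.8 − 17.8 = 10 m.
N² = (9.81/998.8735) × (0.473/10) = 4.6454 × 10⁻⁴ s⁻² ≈ 4.65 × 10⁻⁴ s⁻².

4.65 × 10⁻⁴ s⁻²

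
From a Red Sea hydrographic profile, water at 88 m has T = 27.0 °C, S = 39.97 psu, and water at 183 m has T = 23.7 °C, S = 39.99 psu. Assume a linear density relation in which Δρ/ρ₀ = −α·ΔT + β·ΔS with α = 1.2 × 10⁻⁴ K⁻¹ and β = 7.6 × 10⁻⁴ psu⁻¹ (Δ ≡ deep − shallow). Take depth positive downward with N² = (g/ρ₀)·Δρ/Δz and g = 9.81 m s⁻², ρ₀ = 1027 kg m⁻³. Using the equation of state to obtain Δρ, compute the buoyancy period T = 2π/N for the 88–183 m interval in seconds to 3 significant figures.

ΔT = -3.3 K, ΔS = +0.02 psu (deep − shallow).
Δρ/ρ₀ = −αΔT + βΔS = 3.96 × 10⁻⁴ + 1.52 × 10⁻⁵ = 4.112 × 10⁻⁴, so Δρ ≈ 0.4223 kg m⁻³.
N² = (g/ρ₀)·Δρ/Δz = g·(Δρ/ρ₀)/Δz = 9.81 × 4.112 × 10⁻⁴ / 95 = 4.2462 × 10⁻⁵ s⁻².
N = √(4.2462 × 10⁻⁵) = 6.5163 × 10⁻³ rad s⁻¹ → T = 2π/N = 964.23 s ≈ 964 s.

964 s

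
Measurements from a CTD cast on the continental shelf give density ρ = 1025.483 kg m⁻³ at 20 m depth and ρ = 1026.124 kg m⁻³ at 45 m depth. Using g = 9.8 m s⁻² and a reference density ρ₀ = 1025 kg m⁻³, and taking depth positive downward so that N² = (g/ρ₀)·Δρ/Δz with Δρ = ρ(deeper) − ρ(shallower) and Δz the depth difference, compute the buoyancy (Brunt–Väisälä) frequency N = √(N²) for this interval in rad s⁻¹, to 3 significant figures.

0.0157 rad s⁻¹

Δρ = 1026.124 − 1025.483 = 0.641 kg m⁻³ over Δz = 45 − 20 = 25 m.
N² = (9.8/1025) × (0.641/25) = 2.4514 × 10⁻⁴ s⁻².
N = √(2.4514 × 10⁻⁴) = 0.015657 rad s⁻¹ ≈ 0.0157 rad s⁻¹.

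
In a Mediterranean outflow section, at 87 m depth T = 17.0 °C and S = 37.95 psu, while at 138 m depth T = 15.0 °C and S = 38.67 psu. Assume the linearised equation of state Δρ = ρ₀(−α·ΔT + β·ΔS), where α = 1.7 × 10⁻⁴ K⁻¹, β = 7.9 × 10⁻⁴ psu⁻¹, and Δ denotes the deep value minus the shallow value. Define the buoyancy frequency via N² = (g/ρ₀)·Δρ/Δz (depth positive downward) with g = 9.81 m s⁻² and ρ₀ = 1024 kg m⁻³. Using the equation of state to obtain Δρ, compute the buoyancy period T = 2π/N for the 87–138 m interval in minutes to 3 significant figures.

7.92 min

ΔT = -2.0 K, ΔS = +0.72 psu (deep − shallow).
Δρ/ρ₀ = −αΔT + βΔS = 3.40 × 10⁻⁴ + 5.688 × 10⁻⁴ = 9.088 × 10⁻⁴, so Δρ ≈ 0.9306 kg m⁻³.
N² = (g/ρ₀)·Δρ/Δz = g·(Δρ/ρ₀)/Δz = 9.81 × 9.088 × 10⁻⁴ / 51 = 1.7481 × 10⁻⁴ s⁻².
N = √(1.7481 × 10⁻⁴) = 0.013222 rad s⁻¹ → T = 2π/N = 475.21 s = 7.9202 min ≈ 7.92 min.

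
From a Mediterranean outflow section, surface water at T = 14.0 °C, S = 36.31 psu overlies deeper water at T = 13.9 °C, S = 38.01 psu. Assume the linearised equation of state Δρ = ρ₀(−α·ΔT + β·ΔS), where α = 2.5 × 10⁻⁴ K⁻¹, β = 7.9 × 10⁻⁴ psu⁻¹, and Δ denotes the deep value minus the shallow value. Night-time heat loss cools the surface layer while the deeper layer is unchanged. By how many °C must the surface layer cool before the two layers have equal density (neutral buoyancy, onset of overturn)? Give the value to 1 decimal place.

5.5 °C

Neutral buoyancy requires Δρ = 0, i.e. −α(T_deep − T_surf′) + β(S_deep − S_surf) = 0.
T_surf′ = T_deep − (β/α)·ΔS = 13.9 − (7.9 × 10⁻⁴/2.5 × 10⁻⁴)·(+1.70) = 8.528 °C.
Cooling required: 14.0 − (8.528) = 5.472 °C.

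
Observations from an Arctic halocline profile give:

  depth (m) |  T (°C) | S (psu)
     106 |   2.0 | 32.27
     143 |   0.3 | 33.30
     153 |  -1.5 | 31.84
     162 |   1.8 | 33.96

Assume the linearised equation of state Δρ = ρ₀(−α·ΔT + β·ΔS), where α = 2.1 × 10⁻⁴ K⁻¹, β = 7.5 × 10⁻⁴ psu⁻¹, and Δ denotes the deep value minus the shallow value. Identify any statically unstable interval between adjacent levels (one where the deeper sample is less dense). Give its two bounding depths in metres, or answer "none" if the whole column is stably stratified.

143–153 m

Evaluate Δρ/ρ₀ = −αΔT + βΔS across each adjacent pair:
  106–143 m: −αΔT+βΔS = −(2.1 × 10⁻⁴)(-1.7)+(7.5 × 10⁻⁴)(+1.03) = 1.1 × 10⁻³ → stable
  143–153 m: −αΔT+βΔS = −(2.1 × 10⁻⁴)(-1.8)+(7.5 × 10⁻⁴)(-1.46) = -7.2 × 10⁻⁴ → UNSTABLE
  153–162 m: −αΔT+βΔS = −(2.1 × 10⁻⁴)(+3.3)+(7.5 × 10⁻⁴)(+2.12) = 9.0 × 10⁻⁴ → stable
The 143–153 m interval has Δρ < 0: lighter water underlies denser water.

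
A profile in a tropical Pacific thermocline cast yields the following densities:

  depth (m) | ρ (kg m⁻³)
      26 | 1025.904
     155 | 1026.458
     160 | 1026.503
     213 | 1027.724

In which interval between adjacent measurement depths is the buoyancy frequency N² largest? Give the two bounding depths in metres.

Compute the density gradient over each adjacent pair:
  26–155 m: Δρ/Δz = 0.554/129 = 4.3 × 10⁻³ kg m⁻⁴
  155–160 m: Δρ/Δz = 0.045/5 = 9.0 × 10⁻³ kg m⁻⁴
  160–213 m: Δρ/Δz = 1.221/53 = 0.023 kg m⁻⁴
The largest gradient is in the 160–213 m interval — the pycnocline.

160–213 m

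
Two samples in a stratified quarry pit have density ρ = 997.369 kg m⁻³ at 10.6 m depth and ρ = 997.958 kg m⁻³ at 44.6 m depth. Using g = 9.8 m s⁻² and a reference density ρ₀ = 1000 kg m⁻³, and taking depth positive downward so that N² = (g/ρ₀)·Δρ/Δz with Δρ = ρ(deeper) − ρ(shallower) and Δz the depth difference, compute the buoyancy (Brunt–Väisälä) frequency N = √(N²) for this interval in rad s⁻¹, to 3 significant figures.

0.0130 rad s⁻¹

Δρ = 997.958 − 997.369 = 0.589 kg m⁻³ over Δz = 44.6 − 10.6 = 34 m.
N² = (9.8/1000) × (0.589/34) = 1.6977 × 10⁻⁴ s⁻².
N = √(1.6977 × 10⁻⁴) = 0.013030 rad s⁻¹ ≈ 0.0130 rad s⁻¹.
Since Δρ > 0 the layer is stably stratified.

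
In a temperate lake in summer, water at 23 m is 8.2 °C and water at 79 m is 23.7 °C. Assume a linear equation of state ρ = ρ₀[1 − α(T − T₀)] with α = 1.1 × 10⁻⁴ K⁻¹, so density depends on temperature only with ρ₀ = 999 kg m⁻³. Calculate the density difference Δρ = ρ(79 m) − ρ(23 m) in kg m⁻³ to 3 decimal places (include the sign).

ΔT = +15.5 K, Δρ/ρ₀ = −αΔT = -1.705 × 10⁻³.
Δρ = 999 × (-1.705 × 10⁻³) = -1.703 kg m⁻³.
Negative Δρ: lighter below, statically unstable.

-1.703 kg m⁻³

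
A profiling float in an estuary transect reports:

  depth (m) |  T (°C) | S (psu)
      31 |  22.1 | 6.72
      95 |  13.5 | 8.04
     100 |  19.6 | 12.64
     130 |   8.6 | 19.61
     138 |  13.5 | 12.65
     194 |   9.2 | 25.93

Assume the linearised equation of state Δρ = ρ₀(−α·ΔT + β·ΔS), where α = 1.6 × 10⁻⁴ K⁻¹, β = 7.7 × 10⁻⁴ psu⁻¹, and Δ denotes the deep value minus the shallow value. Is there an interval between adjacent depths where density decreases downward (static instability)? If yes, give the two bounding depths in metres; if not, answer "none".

Evaluate Δρ/ρ₀ = −αΔT + βΔS across each adjacent pair:
  31–95 m: −αΔT+βΔS = −(1.6 × 10⁻⁴)(-8.6)+(7.7 × 10⁻⁴)(+1.32) = 2.4 × 10⁻³ → stable
  95–100 m: −αΔT+βΔS = −(1.6 × 10⁻⁴)(+6.1)+(7.7 × 10⁻⁴)(+4.60) = 2.6 × 10⁻³ → stable
  100–130 m: −αΔT+βΔS = −(1.6 × 10⁻⁴)(-11.0)+(7.7 × 10⁻⁴)(+6.97) = 7.1 × 10⁻³ → stable
  130–138 m: −αΔT+βΔS = −(1.6 × 10⁻⁴)(+4.9)+(7.7 × 10⁻⁴)(-6.96) = -6.1 × 10⁻³ → UNSTABLE
  138–194 m: −αΔT+βΔS = −(1.6 × 10⁻⁴)(-4.3)+(7.7 × 10⁻⁴)(+13.28) = 0.011 → stable
The 130–138 m interval has Δρ < 0: lighter water underlies denser water.

130–138 m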